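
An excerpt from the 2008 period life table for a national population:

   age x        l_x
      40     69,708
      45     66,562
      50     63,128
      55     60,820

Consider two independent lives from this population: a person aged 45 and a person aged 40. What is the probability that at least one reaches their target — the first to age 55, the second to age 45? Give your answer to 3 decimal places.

0.996

p₁ = l_55/l_45 = 60,820/66,562 = 0.913735; p₂ = l_45/l_40 = 66,562/69,708 = 0.954869.
P(at least one) = 1 − (1−p₁)(1−p₂) = 1 − 0.086265 × 0.045131 = 0.996107.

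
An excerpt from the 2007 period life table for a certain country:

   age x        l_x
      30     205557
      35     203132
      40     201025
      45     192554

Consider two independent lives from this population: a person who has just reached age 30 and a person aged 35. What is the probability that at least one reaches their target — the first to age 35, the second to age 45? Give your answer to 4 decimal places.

p₁ = l_35/l_30 = 203132/205557 = 0.988203; p₂ = l_45/l_35 = 192554/203132 = 0.947925.
P(at least one) = 1 − (1−p₁)(1−p₂) = 1 − 0.011797 × 0.052075 = 0.999386.

0.9994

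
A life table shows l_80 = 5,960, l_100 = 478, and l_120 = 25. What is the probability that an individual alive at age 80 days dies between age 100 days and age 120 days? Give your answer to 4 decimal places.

This is the probability of reaching 100 but not 120, conditional on being alive at 80: (l_100 − l_120) / l_80.
= (478 − 25) / 5,960 = 453 / 5,960 = 0.076007.

0.0760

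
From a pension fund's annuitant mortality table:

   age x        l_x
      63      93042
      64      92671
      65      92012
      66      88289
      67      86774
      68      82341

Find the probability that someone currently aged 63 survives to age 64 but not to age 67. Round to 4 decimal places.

0.0634

We want 1|3q63 = (l_64 − l_67)/l_63.
This is the probability of reaching 64 but not 67, conditional on being alive at 63: (l_64 − l_67) / l_63.
= (92671 − 86774) / 93042 = 5897 / 93042 = 0.063380.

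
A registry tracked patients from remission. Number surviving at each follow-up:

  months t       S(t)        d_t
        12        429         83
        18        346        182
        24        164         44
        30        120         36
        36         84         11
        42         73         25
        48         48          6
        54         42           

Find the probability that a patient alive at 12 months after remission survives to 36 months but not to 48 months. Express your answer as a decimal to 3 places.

0.084

This is the probability of reaching 36 but not 48, conditional on being alive at 12: (S(36) − S(48)) / S(12).
= (84 − 48) / 429 = 36 / 429 = 0.083916.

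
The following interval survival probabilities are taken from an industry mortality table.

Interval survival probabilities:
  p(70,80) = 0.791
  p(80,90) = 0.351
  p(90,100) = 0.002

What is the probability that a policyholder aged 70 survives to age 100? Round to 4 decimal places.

Chaining the interval survival probabilities: 0.791 × 0.351 × 0.002.
= 0.000555.

0.0006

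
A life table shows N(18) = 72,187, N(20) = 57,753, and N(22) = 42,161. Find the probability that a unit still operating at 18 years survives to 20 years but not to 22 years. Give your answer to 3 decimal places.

0.216

This is the probability of reaching 20 but not 22, conditional on being operational at 18: (N(20) − N(22)) / N(18).
= (57,753 − 42,161) / 72,187 = 15,592 / 72,187 = 0.215995.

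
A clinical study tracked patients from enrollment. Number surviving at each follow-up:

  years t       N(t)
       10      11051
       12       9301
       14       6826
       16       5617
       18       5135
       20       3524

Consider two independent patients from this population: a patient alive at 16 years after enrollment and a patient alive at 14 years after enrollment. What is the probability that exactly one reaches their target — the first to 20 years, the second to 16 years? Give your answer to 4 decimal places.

0.4177

p₁ = N(20)/N(16) = 3524/5617 = 0.627381; p₂ = N(16)/N(14) = 5617/6826 = 0.822883.
P(exactly one) = p₁(1−p₂) + (1−p₁)p₂ = 0.111120 + 0.306622 = 0.417742.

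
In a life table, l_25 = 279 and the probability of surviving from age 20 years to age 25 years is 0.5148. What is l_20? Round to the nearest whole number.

542

l_20 = l_25 / p = 279 / 0.5148 = 542.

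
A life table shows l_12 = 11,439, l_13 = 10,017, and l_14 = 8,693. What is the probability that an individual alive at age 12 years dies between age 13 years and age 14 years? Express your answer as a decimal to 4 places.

This is the probability of reaching 13 but not 14, conditional on being alive at 12: (l_13 − l_14) / l_12.
= (10,017 − 8,693) / 11,439 = 1,324 / 11,439 = 0.115744.

0.1157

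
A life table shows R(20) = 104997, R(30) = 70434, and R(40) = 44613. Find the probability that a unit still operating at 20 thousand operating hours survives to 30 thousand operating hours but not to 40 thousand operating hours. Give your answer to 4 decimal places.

0.2459

This is the probability of reaching 30 but not 40, conditional on being operational at 20: (R(30) − R(40)) / R(20).
= (70434 − 44613) / 104997 = 25821 / 104997 = 0.245921.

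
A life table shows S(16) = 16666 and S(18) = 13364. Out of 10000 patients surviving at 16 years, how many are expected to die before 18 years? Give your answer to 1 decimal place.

The relevant probability is 1 − 13364/16666 = 0.198128.
Expected number = 10000 × 0.198128 = 1981.3.

1981.3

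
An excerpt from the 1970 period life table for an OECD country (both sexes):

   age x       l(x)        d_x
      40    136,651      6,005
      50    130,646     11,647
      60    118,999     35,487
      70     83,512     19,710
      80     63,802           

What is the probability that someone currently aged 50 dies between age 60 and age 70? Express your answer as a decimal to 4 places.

This is the probability of reaching 60 but not 70, conditional on being alive at 50: (l(60) − l(70)) / l(50).
= (118,999 − 83,512) / 130,646 = 35,487 / 130,646 = 0.271627.

0.2716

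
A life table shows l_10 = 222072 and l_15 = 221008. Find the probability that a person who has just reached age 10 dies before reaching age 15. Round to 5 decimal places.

0.00479

P(die before 15 | alive at 10) = 1 − l_15/l_10 = 1 − 221008/222072 = (1064)/222072 = 0.004791.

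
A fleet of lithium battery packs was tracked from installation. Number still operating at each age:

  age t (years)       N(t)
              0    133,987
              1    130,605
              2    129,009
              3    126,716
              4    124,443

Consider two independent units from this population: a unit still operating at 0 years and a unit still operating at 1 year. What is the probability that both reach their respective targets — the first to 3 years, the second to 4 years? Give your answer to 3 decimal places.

0.901

p₁ = N(3)/N(0) = 126,716/133,987 = 0.945734; p₂ = N(4)/N(1) = 124,443/130,605 = 0.952820.
P(both) = p₁ × p₂ = 0.945734 × 0.952820 = 0.901114.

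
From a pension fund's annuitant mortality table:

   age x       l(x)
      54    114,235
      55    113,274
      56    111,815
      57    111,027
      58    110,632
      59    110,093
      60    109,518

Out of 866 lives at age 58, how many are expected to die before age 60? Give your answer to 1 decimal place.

8.7

The relevant probability is 1 − 109,518/110,632 = 0.010069.
Expected number = 866 × 0.010069 = 8.7.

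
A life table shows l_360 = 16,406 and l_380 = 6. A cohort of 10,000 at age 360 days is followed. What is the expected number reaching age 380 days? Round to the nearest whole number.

The relevant probability is 6/16,406 = 0.000366.
Expected number = 10,000 × 0.000366 = 4.

4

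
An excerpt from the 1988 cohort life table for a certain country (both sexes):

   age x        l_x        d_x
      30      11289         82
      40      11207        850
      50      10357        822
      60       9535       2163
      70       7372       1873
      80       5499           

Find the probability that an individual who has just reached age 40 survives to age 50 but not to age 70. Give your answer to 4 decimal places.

This is the probability of reaching 50 but not 70, conditional on being alive at 40: (l_50 − l_70) / l_40.
= (10357 − 7372) / 11207 = 2985 / 11207 = 0.266351.

0.2664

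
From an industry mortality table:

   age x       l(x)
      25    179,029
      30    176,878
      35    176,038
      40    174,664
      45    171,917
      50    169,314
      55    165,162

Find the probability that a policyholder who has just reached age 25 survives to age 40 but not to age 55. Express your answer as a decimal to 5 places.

This is the probability of reaching 40 but not 55, conditional on being alive at 25: (l(40) − l(55)) / l(25).
= (174,664 − 165,162) / 179,029 = 9,502 / 179,029 = 0.053075.

0.05308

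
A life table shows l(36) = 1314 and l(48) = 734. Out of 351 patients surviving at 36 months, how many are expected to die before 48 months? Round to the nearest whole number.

155

The relevant probability is 1 − 734/1314 = 0.441400.
Expected number = 351 × 0.441400 = 155.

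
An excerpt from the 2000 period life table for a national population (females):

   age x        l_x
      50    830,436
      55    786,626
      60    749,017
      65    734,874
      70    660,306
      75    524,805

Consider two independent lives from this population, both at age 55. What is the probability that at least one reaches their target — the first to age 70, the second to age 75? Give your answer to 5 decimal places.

0.94655

p₁ = l_70/l_55 = 660,306/786,626 = 0.839415; p₂ = l_75/l_55 = 524,805/786,626 = 0.667159.
P(at least one) = 1 − (1−p₁)(1−p₂) = 1 − 0.160585 × 0.332841 = 0.946551.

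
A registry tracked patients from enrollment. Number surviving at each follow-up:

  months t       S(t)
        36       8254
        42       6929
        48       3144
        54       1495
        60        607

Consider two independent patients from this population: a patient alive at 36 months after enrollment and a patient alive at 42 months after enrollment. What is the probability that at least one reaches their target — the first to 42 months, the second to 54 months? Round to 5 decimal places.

p₁ = S(42)/S(36) = 6929/8254 = 0.839472; p₂ = S(54)/S(42) = 1495/6929 = 0.215760.
P(at least one) = 1 − (1−p₁)(1−p₂) = 1 − 0.160528 × 0.784240 = 0.874108.

0.87411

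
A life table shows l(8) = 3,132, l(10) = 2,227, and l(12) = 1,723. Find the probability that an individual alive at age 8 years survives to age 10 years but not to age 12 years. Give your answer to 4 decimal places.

0.1609

This is the probability of reaching 10 but not 12, conditional on being alive at 8: (l(10) − l(12)) / l(8).
= (2,227 − 1,723) / 3,132 = 504 / 3,132 = 0.160920.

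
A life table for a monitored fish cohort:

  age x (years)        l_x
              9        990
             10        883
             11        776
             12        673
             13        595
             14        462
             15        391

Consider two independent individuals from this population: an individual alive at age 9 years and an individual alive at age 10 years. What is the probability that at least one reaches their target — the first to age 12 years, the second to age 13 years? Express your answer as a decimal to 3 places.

p₁ = l_12/l_9 = 673/990 = 0.679798; p₂ = l_13/l_10 = 595/883 = 0.673839.
P(at least one) = 1 − (1−p₁)(1−p₂) = 1 − 0.320202 × 0.326161 = 0.895563.

0.896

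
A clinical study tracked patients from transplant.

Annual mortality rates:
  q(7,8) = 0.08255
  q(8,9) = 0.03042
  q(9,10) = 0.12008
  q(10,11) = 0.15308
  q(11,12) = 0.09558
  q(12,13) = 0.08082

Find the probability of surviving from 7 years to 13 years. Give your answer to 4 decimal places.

Chaining the interval survival probabilities: (1 − 0.08255) × (1 − 0.03042) × (1 − 0.12008) × (1 − 0.15308) × (1 − 0.09558) × (1 − 0.08082).
= 0.91745 × 0.96958 × 0.87992 × 0.84692 × 0.90442 × 0.91918 = 0.551090.

0.5511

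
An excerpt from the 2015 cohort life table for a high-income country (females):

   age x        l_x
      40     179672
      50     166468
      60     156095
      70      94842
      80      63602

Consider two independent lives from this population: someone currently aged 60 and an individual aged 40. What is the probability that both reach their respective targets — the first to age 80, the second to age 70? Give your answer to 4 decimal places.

p₁ = l_80/l_60 = 63602/156095 = 0.407457; p₂ = l_70/l_40 = 94842/179672 = 0.527862.
P(both) = p₁ × p₂ = 0.407457 × 0.527862 = 0.215081.

0.2151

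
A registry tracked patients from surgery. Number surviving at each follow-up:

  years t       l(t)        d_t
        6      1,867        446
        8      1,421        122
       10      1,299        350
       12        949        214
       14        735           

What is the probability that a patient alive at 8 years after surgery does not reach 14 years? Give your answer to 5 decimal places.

P(die before 14 | alive at 8) = 1 − l(14)/l(8) = 1 − 735/1,421 = (686)/1,421 = 0.482759.

0.48276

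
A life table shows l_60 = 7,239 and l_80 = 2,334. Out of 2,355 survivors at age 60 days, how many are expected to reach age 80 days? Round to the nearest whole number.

759

The relevant probability is 2,334/7,239 = 0.322420.
Expected number = 2,355 × 0.322420 = 759.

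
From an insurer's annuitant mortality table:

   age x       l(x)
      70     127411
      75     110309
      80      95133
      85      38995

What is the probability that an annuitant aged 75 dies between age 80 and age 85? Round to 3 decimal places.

0.509

This is the probability of reaching 80 but not 85, conditional on being alive at 75: (l(80) − l(85)) / l(75).
= (95133 − 38995) / 110309 = 56138 / 110309 = 0.508916.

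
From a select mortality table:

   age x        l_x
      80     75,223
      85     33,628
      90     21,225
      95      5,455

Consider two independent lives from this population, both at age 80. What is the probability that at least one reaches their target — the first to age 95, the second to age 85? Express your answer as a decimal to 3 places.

0.487

p₁ = l_95/l_80 = 5,455/75,223 = 0.072518; p₂ = l_85/l_80 = 33,628/75,223 = 0.447044.
P(at least one) = 1 − (1−p₁)(1−p₂) = 1 − 0.927482 × 0.552956 = 0.487143.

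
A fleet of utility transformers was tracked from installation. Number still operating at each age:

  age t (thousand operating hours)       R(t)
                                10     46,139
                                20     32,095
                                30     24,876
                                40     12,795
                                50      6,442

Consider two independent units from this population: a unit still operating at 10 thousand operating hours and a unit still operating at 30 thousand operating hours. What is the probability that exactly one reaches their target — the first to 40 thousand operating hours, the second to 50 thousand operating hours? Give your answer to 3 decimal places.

p₁ = R(40)/R(10) = 12,795/46,139 = 0.277314; p₂ = R(50)/R(30) = 6,442/24,876 = 0.258964.
P(exactly one) = p₁(1−p₂) + (1−p₁)p₂ = 0.205500 + 0.187150 = 0.392649.

0.393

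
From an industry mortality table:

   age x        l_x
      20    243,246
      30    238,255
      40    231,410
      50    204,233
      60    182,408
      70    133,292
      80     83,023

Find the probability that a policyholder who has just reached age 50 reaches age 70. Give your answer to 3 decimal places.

0.653

We want 20p50 = l_70/l_50.
The conditional survival probability is l_70/l_50 = 133,292/204,233 = 0.652647.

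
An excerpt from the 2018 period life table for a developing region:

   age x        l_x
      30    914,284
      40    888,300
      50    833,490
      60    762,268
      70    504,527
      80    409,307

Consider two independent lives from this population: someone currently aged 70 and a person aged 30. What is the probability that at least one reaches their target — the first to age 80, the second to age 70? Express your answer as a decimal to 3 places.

p₁ = l_80/l_70 = 409,307/504,527 = 0.811269; p₂ = l_70/l_30 = 504,527/914,284 = 0.551827.
P(at least one) = 1 − (1−p₁)(1−p₂) = 1 − 0.188731 × 0.448173 = 0.915416.

0.915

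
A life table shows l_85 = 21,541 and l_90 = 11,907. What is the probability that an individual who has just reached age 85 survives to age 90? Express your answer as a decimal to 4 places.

We want 5p85 = l_90/l_85.
The conditional survival probability is l_90/l_85 = 11,907/21,541 = 0.552760.

0.5528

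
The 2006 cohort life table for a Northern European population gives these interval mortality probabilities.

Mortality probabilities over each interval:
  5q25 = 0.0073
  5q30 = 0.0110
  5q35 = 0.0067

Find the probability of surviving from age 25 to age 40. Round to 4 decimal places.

0.9752

Survival from 25 to 40 is the product of surviving each interval: (1 − 0.0073) × (1 − 0.0110) × (1 − 0.0067).
= 0.9927 × 0.9890 × 0.9933 = 0.975202.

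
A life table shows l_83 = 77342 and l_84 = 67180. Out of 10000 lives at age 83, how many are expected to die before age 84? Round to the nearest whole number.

The relevant probability is 1 − 67180/77342 = 0.131390.
Expected number = 10000 × 0.131390 = 1314.

1314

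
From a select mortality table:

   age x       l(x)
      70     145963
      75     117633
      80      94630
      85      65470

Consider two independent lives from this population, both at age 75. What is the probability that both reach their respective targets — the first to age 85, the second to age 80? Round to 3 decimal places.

p₁ = l(85)/l(75) = 65470/117633 = 0.556562; p₂ = l(80)/l(75) = 94630/117633 = 0.804451.
P(both) = p₁ × p₂ = 0.556562 × 0.804451 = 0.447727.

0.448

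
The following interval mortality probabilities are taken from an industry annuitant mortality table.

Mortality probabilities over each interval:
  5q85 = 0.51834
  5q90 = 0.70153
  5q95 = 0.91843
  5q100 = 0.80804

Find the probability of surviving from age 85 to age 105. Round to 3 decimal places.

20p85 = (1 − 0.51834) × (1 − 0.70153) × (1 − 0.91843) × (1 − 0.80804).
= 0.48166 × 0.29847 × 0.08157 × 0.19196 = 0.002251.

0.002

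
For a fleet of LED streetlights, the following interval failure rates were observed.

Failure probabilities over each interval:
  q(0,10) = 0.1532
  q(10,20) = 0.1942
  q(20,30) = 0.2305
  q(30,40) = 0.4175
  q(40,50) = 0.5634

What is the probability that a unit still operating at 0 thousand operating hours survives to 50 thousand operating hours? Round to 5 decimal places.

0.13354

The overall survival probability is (1 − 0.1532) × (1 − 0.1942) × (1 − 0.2305) × (1 − 0.4175) × (1 − 0.5634).
= 0.8468 × 0.8058 × 0.7695 × 0.5825 × 0.4366 = 0.133535.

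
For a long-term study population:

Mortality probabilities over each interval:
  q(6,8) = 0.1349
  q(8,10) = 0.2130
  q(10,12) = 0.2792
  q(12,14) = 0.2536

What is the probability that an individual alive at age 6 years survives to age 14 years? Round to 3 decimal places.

P(survive 6→14) = (1 − 0.1349) × (1 − 0.2130) × (1 − 0.2792) × (1 − 0.2536).
= 0.8651 × 0.7870 × 0.7208 × 0.7464 = 0.366292.

0.366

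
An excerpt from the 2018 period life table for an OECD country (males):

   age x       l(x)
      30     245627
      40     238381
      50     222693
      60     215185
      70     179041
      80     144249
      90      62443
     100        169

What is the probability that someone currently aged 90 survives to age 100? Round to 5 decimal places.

0.00271

The conditional survival probability is l(100)/l(90) = 169/62443 = 0.002706.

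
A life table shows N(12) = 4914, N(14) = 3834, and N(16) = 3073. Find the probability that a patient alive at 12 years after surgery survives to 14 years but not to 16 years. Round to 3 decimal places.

This is the probability of reaching 14 but not 16, conditional on being alive at 12: (N(14) − N(16)) / N(12).
= (3834 − 3073) / 4914 = 761 / 4914 = 0.154864.

0.155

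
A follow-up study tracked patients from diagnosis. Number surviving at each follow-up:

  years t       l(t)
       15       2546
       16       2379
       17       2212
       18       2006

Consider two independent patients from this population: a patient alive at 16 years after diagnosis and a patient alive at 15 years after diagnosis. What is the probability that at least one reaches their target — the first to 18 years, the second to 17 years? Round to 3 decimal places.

p₁ = l(18)/l(16) = 2006/2379 = 0.843211; p₂ = l(17)/l(15) = 2212/2546 = 0.868814.
P(at least one) = 1 − (1−p₁)(1−p₂) = 1 − 0.156789 × 0.131186 = 0.979431.

0.979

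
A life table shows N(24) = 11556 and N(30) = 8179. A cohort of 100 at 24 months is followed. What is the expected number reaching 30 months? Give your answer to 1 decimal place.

The relevant probability is 8179/11556 = 0.707771.
Expected number = 100 × 0.707771 = 70.8.

70.8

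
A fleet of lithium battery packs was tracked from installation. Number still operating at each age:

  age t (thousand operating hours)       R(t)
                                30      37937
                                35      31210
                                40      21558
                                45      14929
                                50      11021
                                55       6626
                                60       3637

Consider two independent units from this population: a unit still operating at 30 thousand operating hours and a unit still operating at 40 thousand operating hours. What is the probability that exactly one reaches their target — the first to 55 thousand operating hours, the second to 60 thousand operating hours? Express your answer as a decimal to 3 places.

p₁ = R(55)/R(30) = 6626/37937 = 0.174658; p₂ = R(60)/R(40) = 3637/21558 = 0.168708.
P(exactly one) = p₁(1−p₂) + (1−p₁)p₂ = 0.145192 + 0.139242 = 0.284434.

0.284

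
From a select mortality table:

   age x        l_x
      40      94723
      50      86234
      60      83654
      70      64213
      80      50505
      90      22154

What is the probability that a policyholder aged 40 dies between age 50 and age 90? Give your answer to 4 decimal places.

We want 10|40q40 = (l_50 − l_90)/l_40.
This is the probability of reaching 50 but not 90, conditional on being alive at 40: (l_50 − l_90) / l_40.
= (86234 − 22154) / 94723 = 64080 / 94723 = 0.676499.

0.6765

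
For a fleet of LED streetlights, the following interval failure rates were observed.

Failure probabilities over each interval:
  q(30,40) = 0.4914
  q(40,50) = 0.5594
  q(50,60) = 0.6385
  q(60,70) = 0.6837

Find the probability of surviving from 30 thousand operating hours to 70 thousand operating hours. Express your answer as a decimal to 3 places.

Chaining the interval survival probabilities: (1 − 0.4914) × (1 − 0.5594) × (1 − 0.6385) × (1 − 0.6837).
= 0.5086 × 0.4406 × 0.3615 × 0.3163 = 0.025623.

0.026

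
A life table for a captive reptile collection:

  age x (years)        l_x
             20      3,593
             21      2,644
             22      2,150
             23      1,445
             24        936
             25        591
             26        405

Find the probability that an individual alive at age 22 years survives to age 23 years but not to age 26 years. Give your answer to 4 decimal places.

This is the probability of reaching 23 but not 26, conditional on being alive at 22: (l_23 − l_26) / l_22.
= (1,445 − 405) / 2,150 = 1,040 / 2,150 = 0.483721.

0.4837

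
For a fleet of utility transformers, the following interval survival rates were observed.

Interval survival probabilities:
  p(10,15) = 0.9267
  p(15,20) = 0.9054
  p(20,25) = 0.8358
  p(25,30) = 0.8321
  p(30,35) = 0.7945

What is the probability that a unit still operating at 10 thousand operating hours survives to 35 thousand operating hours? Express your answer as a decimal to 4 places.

0.4636

The overall survival probability is 0.9267 × 0.9054 × 0.8358 × 0.8321 × 0.7945.
= 0.463609.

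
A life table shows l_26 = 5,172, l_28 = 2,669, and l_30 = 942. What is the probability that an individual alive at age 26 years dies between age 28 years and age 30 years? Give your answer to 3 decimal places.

This is the probability of reaching 28 but not 30, conditional on being alive at 26: (l_28 − l_30) / l_26.
= (2,669 − 942) / 5,172 = 1,727 / 5,172 = 0.333913.

0.334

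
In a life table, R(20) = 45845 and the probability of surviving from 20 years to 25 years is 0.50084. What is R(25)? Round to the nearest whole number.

R(25) = R(20) × p = 45845 × 0.50084 = 22961.

22961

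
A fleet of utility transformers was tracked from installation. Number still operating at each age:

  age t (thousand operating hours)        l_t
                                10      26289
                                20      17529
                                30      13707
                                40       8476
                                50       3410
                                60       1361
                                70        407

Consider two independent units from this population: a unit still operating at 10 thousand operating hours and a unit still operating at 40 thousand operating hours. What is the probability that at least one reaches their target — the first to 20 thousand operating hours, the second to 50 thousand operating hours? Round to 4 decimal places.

p₁ = l_20/l_10 = 17529/26289 = 0.666781; p₂ = l_50/l_40 = 3410/8476 = 0.402312.
P(at least one) = 1 − (1−p₁)(1−p₂) = 1 − 0.333219 × 0.597688 = 0.800839.

0.8008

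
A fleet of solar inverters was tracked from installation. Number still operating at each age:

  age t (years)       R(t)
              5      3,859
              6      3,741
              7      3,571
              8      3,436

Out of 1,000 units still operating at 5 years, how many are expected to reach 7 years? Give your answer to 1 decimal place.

925.4

The relevant probability is 3,571/3,859 = 0.925369.
Expected number = 1,000 × 0.925369 = 925.4.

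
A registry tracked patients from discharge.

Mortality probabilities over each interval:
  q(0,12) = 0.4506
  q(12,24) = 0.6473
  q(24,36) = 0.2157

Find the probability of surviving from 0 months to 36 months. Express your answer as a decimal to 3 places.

P(survive 0→36) = (1 − 0.4506) × (1 − 0.6473) × (1 − 0.2157).
= 0.5494 × 0.3527 × 0.7843 = 0.151976.

0.152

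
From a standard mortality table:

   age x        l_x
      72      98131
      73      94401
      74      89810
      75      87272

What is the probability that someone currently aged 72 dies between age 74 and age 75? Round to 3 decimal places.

We want 2|1q72 = (l_74 − l_75)/l_72.
This is the probability of reaching 74 but not 75, conditional on being alive at 72: (l_74 − l_75) / l_72.
= (89810 − 87272) / 98131 = 2538 / 98131 = 0.025863.

0.026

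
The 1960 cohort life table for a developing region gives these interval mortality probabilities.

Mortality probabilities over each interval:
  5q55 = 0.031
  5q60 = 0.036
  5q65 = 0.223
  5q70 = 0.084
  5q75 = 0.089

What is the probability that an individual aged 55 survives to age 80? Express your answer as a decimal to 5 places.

0.60567

Survival from 55 to 80 is the product of surviving each interval: (1 − 0.031) × (1 − 0.036) × (1 − 0.223) × (1 − 0.084) × (1 − 0.089).
= 0.969 × 0.964 × 0.777 × 0.916 × 0.911 = 0.605669.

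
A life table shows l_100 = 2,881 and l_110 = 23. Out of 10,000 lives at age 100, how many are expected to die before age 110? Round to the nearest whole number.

The relevant probability is 1 − 23/2,881 = 0.992017.
Expected number = 10,000 × 0.992017 = 9920.

9920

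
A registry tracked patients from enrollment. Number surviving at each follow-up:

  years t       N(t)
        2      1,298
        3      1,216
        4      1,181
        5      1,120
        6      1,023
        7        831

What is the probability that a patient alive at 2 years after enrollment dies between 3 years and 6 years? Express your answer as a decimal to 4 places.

0.1487

This is the probability of reaching 3 but not 6, conditional on being alive at 2: (N(3) − N(6)) / N(2).
= (1,216 − 1,023) / 1,298 = 193 / 1,298 = 0.148690.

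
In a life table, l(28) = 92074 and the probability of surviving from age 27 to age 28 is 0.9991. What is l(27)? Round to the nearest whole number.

l(27) = l(28) / p = 92074 / 0.9991 = 92157.

92157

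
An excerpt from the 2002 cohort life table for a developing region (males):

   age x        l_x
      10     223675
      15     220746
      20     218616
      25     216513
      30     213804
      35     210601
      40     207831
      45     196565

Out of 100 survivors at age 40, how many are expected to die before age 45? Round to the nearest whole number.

5

The relevant probability is 1 − 196565/207831 = 0.054208.
Expected number = 100 × 0.054208 = 5.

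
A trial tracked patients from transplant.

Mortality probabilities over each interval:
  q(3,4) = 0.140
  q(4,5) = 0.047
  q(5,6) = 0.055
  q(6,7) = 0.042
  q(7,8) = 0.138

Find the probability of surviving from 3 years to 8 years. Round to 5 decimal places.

0.63958

Survival from 3 to 8 is the product of surviving each interval: (1 − 0.140) × (1 − 0.047) × (1 − 0.055) × (1 − 0.042) × (1 − 0.138).
= 0.860 × 0.953 × 0.945 × 0.958 × 0.862 = 0.639582.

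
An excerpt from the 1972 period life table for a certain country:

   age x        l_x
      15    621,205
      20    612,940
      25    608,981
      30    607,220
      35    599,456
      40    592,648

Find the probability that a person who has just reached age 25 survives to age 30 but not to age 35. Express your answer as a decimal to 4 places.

We want 5|5q25 = (l_30 − l_35)/l_25.
This is the probability of reaching 30 but not 35, conditional on being alive at 25: (l_30 − l_35) / l_25.
= (607,220 − 599,456) / 608,981 = 7,764 / 608,981 = 0.012749.

0.0127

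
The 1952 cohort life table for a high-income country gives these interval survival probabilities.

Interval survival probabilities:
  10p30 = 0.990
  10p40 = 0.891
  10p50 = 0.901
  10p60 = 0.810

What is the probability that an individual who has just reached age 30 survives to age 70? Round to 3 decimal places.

40p30 = 0.990 × 0.891 × 0.901 × 0.810.
= 0.643758.

0.644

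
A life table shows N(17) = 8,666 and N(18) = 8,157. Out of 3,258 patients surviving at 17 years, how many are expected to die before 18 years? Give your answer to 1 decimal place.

191.4

The relevant probability is 1 − 8,157/8,666 = 0.058735.
Expected number = 3,258 × 0.058735 = 191.4.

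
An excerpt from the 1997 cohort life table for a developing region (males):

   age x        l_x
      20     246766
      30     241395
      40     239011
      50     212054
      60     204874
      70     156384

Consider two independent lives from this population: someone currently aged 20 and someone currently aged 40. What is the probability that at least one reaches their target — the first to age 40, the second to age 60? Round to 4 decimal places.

p₁ = l_40/l_20 = 239011/246766 = 0.968573; p₂ = l_60/l_40 = 204874/239011 = 0.857174.
P(at least one) = 1 − (1−p₁)(1−p₂) = 1 − 0.031427 × 0.142826 = 0.995511.

0.9955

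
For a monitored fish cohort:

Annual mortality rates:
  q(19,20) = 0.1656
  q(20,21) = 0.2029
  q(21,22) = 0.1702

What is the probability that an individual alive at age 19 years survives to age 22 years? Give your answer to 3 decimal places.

Chaining the interval survival probabilities: (1 − 0.1656) × (1 − 0.2029) × (1 − 0.1702).
= 0.8344 × 0.7971 × 0.8298 = 0.551900.

0.552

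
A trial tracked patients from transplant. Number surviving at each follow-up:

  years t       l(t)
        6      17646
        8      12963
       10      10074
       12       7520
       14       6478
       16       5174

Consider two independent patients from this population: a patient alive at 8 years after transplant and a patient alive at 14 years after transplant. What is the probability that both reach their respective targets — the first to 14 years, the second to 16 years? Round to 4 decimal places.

p₁ = l(14)/l(8) = 6478/12963 = 0.499730; p₂ = l(16)/l(14) = 5174/6478 = 0.798703.
P(both) = p₁ × p₂ = 0.499730 × 0.798703 = 0.399136.

0.3991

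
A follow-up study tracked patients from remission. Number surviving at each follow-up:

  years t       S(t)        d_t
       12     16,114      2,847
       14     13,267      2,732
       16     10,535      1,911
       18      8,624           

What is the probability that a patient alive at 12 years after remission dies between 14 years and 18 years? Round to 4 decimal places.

0.2881

This is the probability of reaching 14 but not 18, conditional on being alive at 12: (S(14) − S(18)) / S(12).
= (13,267 − 8,624) / 16,114 = 4,643 / 16,114 = 0.288135.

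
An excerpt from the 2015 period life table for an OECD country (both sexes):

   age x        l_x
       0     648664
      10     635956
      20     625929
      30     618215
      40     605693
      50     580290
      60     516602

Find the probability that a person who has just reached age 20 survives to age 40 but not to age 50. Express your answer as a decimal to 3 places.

0.041

We want 20|10q20 = (l_40 − l_50)/l_20.
This is the probability of reaching 40 but not 50, conditional on being alive at 20: (l_40 − l_50) / l_20.
= (605693 − 580290) / 625929 = 25403 / 625929 = 0.040584.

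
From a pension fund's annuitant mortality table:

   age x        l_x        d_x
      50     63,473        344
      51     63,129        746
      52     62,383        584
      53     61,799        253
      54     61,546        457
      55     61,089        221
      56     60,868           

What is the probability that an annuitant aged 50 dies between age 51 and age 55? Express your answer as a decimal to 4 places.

We want 1|4q50 = (l_51 − l_55)/l_50.
This is the probability of reaching 51 but not 55, conditional on being alive at 50: (l_51 − l_55) / l_50.
= (63,129 − 61,089) / 63,473 = 2,040 / 63,473 = 0.032140.

0.0321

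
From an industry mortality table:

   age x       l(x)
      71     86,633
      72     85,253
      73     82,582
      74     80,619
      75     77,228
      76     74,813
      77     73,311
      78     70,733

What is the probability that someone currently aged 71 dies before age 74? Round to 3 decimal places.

0.069

P(die before 74 | alive at 71) = 1 − l(74)/l(71) = 1 − 80,619/86,633 = (6,014)/86,633 = 0.069419.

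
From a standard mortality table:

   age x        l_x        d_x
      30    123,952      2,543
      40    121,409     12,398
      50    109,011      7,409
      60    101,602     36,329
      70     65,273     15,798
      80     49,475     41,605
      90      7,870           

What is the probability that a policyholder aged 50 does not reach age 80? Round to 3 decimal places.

0.546

P(die before 80 | alive at 50) = 1 − l_80/l_50 = 1 − 49,475/109,011 = (59,536)/109,011 = 0.546147.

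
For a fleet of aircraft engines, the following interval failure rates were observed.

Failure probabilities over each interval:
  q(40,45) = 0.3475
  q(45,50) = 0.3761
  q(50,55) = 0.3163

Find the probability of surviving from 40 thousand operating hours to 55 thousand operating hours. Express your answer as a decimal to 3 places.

0.278

Chaining the interval survival probabilities: (1 − 0.3475) × (1 − 0.3761) × (1 − 0.3163).
= 0.6525 × 0.6239 × 0.6837 = 0.278331.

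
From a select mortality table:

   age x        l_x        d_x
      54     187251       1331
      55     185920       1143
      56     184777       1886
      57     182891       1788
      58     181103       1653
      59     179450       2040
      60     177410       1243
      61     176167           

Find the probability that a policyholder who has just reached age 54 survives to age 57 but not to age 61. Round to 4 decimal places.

0.0359

We want 3|4q54 = (l_57 − l_61)/l_54.
This is the probability of reaching 57 but not 61, conditional on being alive at 54: (l_57 − l_61) / l_54.
= (182891 − 176167) / 187251 = 6724 / 187251 = 0.035909.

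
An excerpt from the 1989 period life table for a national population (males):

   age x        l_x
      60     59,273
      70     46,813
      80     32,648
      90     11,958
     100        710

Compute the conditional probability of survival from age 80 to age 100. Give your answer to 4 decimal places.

We want 20p80 = l_100/l_80.
The conditional survival probability is l_100/l_80 = 710/32,648 = 0.021747.

0.0217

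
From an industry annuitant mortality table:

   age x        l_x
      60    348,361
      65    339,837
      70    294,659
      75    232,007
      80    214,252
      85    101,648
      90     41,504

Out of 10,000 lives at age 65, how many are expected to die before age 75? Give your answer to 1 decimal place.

3173.0

The relevant probability is 1 − 232,007/339,837 = 0.317299.
Expected number = 10,000 × 0.317299 = 3173.0.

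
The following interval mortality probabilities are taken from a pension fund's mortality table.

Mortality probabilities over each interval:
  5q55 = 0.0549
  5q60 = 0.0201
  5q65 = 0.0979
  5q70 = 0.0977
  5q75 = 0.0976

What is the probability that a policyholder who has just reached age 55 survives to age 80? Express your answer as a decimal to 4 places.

0.6802

Chaining the interval survival probabilities: (1 − 0.0549) × (1 − 0.0201) × (1 − 0.0979) × (1 − 0.0977) × (1 − 0.0976).
= 0.9451 × 0.9799 × 0.9021 × 0.9023 × 0.9024 = 0.680243.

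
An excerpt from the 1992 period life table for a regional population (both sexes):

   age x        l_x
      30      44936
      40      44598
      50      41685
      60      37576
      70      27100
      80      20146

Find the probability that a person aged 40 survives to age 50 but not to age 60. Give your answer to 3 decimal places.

0.092

We want 10|10q40 = (l_50 − l_60)/l_40.
This is the probability of reaching 50 but not 60, conditional on being alive at 40: (l_50 − l_60) / l_40.
= (41685 − 37576) / 44598 = 4109 / 44598 = 0.092134.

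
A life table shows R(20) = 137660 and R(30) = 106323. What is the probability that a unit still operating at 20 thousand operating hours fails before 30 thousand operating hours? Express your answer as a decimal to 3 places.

P(fail before 30 | operational at 20) = 1 − R(30)/R(20) = 1 − 106323/137660 = (31337)/137660 = 0.227641.

0.228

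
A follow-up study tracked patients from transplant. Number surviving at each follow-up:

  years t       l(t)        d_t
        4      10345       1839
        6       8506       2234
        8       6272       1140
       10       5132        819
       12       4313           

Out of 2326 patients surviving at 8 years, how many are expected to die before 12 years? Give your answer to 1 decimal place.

726.5

The relevant probability is 1 − 4313/6272 = 0.312341.
Expected number = 2326 × 0.312341 = 726.5.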